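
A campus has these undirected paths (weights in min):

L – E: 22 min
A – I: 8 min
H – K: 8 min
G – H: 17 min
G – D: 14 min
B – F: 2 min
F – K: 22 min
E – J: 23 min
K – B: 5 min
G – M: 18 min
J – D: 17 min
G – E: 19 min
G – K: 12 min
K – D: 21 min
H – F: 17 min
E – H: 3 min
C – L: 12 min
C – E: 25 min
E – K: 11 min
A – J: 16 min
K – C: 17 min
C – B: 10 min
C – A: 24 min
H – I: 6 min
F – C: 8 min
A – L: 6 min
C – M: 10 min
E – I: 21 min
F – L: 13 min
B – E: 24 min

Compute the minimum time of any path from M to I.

36 min

Candidate routes:
M → C → L → A → I: 10+12+6+8 = 36
M → C → B → K → H → I: 10+10+5+8+6 = 39
The minimum is 36 min via M → C → L → A → I.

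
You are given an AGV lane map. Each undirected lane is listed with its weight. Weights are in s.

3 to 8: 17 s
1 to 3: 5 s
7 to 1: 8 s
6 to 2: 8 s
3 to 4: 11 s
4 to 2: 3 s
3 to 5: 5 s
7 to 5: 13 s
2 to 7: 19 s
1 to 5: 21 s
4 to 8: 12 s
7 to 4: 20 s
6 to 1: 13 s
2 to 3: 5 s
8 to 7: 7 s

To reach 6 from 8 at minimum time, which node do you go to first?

Candidate routes:
8 → 7 → 1 → 6: 7+8+13 = 28
8 → 4 → 2 → 6: 12+3+8 = 23
8 → 3 → 2 → 6: 17+5+8 = 30
8 → 7 → 1 → 3 → 2 → 6: 7+8+5+5+8 = 33
Cheapest is 8 → 4 → 2 → 6 at 23 s.
So from 8 the first move is to 4.

4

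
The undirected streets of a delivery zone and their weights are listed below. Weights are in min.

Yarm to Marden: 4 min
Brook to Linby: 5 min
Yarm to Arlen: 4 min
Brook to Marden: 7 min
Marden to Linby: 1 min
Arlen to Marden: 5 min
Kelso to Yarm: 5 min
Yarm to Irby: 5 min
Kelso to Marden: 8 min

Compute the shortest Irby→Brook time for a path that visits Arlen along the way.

Best Irby to Arlen: Irby–Yarm–Arlen costing 9
Best Arlen to Brook: Arlen–Marden–Linby–Brook costing 11
Total via Arlen: 9 + 11 = 20 min.

20 min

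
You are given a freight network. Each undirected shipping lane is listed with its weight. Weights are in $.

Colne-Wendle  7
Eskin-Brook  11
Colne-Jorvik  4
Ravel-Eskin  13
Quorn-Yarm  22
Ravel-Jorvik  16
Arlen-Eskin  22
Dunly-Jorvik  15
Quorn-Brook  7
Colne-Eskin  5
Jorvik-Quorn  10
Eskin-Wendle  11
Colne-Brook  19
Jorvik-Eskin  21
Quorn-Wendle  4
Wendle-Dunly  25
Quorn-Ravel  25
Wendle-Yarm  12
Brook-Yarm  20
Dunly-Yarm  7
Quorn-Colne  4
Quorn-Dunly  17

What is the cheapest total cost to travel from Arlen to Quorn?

$31

Enumerating some paths:
Arlen - Eskin - Colne - Quorn: 22+5+4 = 31
Arlen - Eskin - Wendle - Quorn: 22+11+4 = 37
Arlen - Eskin - Colne - Wendle - Quorn: 22+5+7+4 = 38
Cheapest is Arlen - Eskin - Colne - Quorn at $31.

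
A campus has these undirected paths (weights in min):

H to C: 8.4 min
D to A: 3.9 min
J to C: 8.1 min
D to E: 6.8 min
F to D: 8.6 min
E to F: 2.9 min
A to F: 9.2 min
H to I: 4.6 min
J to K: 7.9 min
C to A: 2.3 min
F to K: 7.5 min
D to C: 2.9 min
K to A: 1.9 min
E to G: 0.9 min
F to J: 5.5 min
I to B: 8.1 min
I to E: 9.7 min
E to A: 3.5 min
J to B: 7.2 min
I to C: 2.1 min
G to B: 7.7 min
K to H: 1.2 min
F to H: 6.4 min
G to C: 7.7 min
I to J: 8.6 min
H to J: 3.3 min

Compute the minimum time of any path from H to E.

Compare a few routes:
H - K - A - E: 1.2+1.9+3.5 = 6.6
H - F - E: 6.4+2.9 = 9.3
Cheapest is H - K - A - E at 6.6 min.

6.6 min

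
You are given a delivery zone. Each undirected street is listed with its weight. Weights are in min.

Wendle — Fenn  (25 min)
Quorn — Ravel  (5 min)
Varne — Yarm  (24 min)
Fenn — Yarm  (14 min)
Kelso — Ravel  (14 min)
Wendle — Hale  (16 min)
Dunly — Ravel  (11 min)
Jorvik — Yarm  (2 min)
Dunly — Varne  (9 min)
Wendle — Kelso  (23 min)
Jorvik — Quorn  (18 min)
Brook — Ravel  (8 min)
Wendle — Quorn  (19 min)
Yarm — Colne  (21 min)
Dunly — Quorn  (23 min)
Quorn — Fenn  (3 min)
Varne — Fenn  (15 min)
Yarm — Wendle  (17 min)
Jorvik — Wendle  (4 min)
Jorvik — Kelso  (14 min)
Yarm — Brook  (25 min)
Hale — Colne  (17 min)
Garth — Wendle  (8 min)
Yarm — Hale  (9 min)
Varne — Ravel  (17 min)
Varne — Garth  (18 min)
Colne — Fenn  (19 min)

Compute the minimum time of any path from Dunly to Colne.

38 min

Shortest distances from Dunly:
Dunly: 0
Varne: 9  (via Dunly)
Ravel: 11  (via Dunly)
Quorn: 16  (via Ravel)
Fenn: 19  (via Quorn)
Brook: 19  (via Ravel)
Kelso: 25  (via Ravel)
Garth: 27  (via Varne)
Yarm: 33  (via Varne)
Jorvik: 34  (via Quorn)
Wendle: 35  (via Quorn)
Colne: 38  (via Fenn)
Shortest route: Dunly–Ravel–Quorn–Fenn–Colne = 38 min.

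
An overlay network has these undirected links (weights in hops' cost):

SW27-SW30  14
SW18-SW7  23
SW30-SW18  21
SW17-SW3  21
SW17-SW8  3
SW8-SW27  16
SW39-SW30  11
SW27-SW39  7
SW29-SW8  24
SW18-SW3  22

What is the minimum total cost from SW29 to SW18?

70 hops' cost

Enumerating some paths:
SW29 → SW8 → SW27 → SW30 → SW18: 24+16+14+21 = 75
SW29 → SW8 → SW27 → SW39 → SW30 → SW18: 24+16+7+11+21 = 79
SW29 → SW8 → SW17 → SW3 → SW18: 24+3+21+22 = 70
The minimum is 70 hops' cost via SW29 → SW8 → SW17 → SW3 → SW18.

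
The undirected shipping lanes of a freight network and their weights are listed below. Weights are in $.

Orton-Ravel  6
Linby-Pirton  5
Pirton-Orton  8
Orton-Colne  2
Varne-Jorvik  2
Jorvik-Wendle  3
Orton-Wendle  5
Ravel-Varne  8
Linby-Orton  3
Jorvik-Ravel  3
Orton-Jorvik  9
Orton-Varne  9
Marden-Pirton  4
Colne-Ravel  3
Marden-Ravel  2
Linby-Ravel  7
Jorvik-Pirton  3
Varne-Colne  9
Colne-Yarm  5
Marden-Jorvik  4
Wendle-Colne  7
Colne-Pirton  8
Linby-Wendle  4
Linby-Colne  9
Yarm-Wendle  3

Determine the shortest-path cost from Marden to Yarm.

Settle nodes by increasing distance from Marden:
Marden: 0
Ravel: 2  (via Marden)
Jorvik: 4  (via Marden)
Pirton: 4  (via Marden)
Colne: 5  (via Ravel)
Varne: 6  (via Jorvik)
Wendle: 7  (via Jorvik)
Orton: 7  (via Colne)
Linby: 9  (via Ravel)
Yarm: 10  (via Colne)
Shortest route: Marden–Ravel–Colne–Yarm = $10.

$10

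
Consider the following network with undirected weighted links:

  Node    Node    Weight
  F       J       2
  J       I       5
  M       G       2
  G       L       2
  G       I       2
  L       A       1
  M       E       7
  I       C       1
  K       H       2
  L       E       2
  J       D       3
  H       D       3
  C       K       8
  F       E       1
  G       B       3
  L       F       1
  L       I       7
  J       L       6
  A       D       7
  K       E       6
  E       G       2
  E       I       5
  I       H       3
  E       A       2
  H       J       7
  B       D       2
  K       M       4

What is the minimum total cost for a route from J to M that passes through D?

Best J to D: J–D costing 3
Shortest D→M: D–B–G–M = 7
Total via D: 3 + 7 = 10.

10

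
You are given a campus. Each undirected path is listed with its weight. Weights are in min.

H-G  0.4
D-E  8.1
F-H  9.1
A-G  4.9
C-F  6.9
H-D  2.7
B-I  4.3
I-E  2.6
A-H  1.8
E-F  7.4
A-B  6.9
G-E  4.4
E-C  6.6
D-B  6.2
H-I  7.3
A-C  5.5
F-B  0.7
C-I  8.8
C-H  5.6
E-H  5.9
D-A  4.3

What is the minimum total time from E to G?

Shortest distances from E:
E: 0
I: 2.6  (via E)
G: 4.4  (via E)
Shortest route: E → G = 4.4 min.

4.4 min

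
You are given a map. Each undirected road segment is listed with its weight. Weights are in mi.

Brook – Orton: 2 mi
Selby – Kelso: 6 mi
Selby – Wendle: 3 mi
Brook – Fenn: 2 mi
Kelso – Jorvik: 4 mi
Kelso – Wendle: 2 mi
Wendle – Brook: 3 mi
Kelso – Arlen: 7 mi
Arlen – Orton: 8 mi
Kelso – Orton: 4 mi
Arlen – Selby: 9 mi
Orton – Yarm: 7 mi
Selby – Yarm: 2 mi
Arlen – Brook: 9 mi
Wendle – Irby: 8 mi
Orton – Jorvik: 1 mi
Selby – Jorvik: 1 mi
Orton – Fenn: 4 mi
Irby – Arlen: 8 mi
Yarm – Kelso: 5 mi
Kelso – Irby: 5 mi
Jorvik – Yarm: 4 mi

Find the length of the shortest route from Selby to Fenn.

Shortest distances from Selby:
Selby: 0
Jorvik: 1  (via Selby)
Yarm: 2  (via Selby)
Orton: 2  (via Jorvik)
Wendle: 3  (via Selby)
Brook: 4  (via Orton)
Kelso: 5  (via Jorvik)
Fenn: 6  (via Orton)
Shortest route: Selby–Jorvik–Orton–Fenn = 6 mi.

6 mi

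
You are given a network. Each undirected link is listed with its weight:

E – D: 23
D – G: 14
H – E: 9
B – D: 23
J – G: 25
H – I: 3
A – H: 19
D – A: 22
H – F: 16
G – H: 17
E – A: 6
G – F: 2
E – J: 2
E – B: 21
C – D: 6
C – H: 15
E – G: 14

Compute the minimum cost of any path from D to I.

24

Settle nodes by increasing distance from D:
D: 0
C: 6  (via D)
G: 14  (via D)
F: 16  (via G)
H: 21  (via C)
A: 22  (via D)
B: 23  (via D)
E: 23  (via D)
I: 24  (via H)
Shortest route: D–C–H–I = 24.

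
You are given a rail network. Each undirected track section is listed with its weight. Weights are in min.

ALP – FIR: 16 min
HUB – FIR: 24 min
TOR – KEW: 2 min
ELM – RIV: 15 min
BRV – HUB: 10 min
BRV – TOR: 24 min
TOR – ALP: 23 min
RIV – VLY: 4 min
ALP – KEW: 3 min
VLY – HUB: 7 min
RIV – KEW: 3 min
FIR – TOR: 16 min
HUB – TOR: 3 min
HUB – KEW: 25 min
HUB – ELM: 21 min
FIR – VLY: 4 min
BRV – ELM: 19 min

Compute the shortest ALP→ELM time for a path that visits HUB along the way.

29 min

Best ALP to HUB: ALP → KEW → TOR → HUB costing 8
Best HUB to ELM: HUB → ELM costing 21
Total via HUB: 8 + 21 = 29 min.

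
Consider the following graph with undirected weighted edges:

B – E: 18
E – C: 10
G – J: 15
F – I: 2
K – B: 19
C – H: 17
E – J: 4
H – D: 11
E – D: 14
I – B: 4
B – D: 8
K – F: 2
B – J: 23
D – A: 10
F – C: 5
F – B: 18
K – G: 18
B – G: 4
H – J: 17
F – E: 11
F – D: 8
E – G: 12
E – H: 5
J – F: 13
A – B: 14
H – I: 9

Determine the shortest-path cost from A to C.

23

Settle nodes by increasing distance from A:
A: 0
D: 10  (via A)
B: 14  (via A)
F: 18  (via D)
G: 18  (via B)
I: 18  (via B)
K: 20  (via F)
H: 21  (via D)
C: 23  (via F)
Shortest route: A → D → F → C = 23.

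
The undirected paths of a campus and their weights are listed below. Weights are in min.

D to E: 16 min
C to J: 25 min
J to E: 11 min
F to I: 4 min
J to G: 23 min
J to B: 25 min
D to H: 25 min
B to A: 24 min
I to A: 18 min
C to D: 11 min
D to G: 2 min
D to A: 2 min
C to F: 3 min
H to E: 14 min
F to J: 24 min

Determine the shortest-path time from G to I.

Candidate routes:
G - D - A - I: 2+2+18 = 22
G - D - C - F - I: 2+11+3+4 = 20
Cheapest is G - D - C - F - I at 20 min.

20 min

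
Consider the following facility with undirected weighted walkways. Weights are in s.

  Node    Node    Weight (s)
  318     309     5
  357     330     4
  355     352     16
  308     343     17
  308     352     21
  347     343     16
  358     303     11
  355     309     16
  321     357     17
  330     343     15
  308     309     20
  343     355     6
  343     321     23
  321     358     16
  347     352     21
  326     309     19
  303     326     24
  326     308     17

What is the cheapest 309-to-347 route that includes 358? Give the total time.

Best 309 to 358: 309 → 326 → 303 → 358 costing 54
Best 358 to 347: 358 → 321 → 343 → 347 costing 55
Total via 358: 54 + 55 = 109 s.

109 s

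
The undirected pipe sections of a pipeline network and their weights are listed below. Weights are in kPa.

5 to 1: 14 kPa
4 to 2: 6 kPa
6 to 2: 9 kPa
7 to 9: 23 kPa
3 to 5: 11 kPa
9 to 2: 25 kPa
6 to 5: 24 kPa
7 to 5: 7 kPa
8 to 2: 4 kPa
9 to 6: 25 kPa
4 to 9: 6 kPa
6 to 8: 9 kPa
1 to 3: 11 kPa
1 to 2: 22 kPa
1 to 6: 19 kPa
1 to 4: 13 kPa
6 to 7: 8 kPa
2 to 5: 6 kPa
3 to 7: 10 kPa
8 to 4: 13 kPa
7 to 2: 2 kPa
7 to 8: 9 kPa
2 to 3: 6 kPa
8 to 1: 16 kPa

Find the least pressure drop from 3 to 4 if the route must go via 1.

24 kPa

Best 3 to 1: 3 → 1 costing 11
Best 1 to 4: 1 → 4 costing 13
Total via 1: 11 + 13 = 24 kPa.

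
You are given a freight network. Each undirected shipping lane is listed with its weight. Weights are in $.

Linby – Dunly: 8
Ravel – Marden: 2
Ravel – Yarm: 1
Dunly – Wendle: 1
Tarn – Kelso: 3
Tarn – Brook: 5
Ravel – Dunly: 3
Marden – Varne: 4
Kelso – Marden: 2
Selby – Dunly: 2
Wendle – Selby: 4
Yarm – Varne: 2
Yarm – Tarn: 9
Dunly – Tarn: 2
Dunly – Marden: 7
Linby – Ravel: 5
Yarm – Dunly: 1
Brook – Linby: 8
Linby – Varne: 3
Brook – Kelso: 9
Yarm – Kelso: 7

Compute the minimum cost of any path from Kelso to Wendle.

$6

Running Dijkstra from Kelso:
Kelso: 0
Marden: 2  (via Kelso)
Tarn: 3  (via Kelso)
Ravel: 4  (via Marden)
Dunly: 5  (via Tarn)
Yarm: 5  (via Ravel)
Varne: 6  (via Marden)
Wendle: 6  (via Dunly)
Shortest route: Kelso–Tarn–Dunly–Wendle = $6.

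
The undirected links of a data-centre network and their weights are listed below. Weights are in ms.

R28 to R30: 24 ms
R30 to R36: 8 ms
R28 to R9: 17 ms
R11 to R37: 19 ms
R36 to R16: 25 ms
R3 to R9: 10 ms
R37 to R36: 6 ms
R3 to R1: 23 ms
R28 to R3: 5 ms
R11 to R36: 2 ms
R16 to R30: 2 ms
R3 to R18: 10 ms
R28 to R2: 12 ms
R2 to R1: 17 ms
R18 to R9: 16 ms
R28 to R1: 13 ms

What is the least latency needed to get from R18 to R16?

Running Dijkstra from R18:
R18: 0
R3: 10  (via R18)
R28: 15  (via R3)
R9: 16  (via R18)
R2: 27  (via R28)
R1: 28  (via R28)
R30: 39  (via R28)
R16: 41  (via R30)
Shortest route: R18 → R3 → R28 → R30 → R16 = 41 ms.

41 ms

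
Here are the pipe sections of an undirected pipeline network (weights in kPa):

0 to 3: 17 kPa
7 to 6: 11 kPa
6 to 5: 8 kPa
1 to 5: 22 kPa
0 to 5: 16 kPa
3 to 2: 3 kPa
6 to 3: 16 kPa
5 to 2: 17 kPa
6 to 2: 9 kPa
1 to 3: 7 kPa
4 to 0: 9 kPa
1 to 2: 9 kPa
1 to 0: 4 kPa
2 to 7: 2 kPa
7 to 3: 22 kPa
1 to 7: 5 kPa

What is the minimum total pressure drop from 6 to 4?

Shortest distances from 6:
6: 0
5: 8  (via 6)
2: 9  (via 6)
7: 11  (via 6)
3: 12  (via 2)
1: 16  (via 7)
0: 20  (via 1)
4: 29  (via 0)
Shortest route: 6–7–1–0–4 = 29 kPa.

29 kPa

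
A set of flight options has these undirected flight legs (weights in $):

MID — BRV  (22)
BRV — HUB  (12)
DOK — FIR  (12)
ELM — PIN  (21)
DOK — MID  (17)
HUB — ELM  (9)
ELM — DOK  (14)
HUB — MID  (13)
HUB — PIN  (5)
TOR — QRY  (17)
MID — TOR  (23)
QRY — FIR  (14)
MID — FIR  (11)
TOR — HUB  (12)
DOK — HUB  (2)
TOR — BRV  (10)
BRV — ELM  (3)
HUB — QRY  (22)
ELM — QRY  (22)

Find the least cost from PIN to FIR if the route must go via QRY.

Best PIN to QRY: PIN–HUB–QRY costing 27
Best QRY to FIR: QRY–FIR costing 14
Total via QRY: 27 + 14 = $41.

$41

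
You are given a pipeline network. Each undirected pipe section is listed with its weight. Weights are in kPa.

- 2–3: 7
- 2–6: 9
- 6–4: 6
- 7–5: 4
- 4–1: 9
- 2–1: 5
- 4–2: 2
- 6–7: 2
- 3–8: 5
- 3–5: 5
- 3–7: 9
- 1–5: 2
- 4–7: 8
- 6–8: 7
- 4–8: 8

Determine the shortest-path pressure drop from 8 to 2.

Enumerating some paths:
8 → 3 → 2: 5+7 = 12
8 → 4 → 2: 8+2 = 10
8 → 6 → 4 → 2: 7+6+2 = 15
Cheapest is 8 → 4 → 2 at 10 kPa.

10 kPa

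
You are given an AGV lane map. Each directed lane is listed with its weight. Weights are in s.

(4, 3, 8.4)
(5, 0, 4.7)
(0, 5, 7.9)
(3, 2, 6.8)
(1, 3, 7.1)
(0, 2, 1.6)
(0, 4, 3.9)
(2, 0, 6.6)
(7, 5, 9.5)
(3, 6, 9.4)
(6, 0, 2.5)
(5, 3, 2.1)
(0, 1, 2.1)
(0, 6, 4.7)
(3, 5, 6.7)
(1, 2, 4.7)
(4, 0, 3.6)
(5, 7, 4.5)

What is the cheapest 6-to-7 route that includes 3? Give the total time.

22.9 s

Best 6 to 3: 6 → 0 → 1 → 3 costing 11.7
Best 3 to 7: 3 → 5 → 7 costing 11.2
Total via 3: 11.7 + 11.2 = 22.9 s.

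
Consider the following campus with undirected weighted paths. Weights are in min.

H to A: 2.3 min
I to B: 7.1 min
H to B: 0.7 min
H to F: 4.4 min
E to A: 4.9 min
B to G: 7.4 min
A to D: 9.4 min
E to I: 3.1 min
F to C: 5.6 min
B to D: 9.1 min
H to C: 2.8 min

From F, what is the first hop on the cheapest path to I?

H

Compare a few routes:
F → C → H → B → I: 5.6+2.8+0.7+7.1 = 16.2
F → H → B → I: 4.4+0.7+7.1 = 12.2
F → H → A → E → I: 4.4+2.3+4.9+3.1 = 14.7
The minimum is 12.2 min via F → H → B → I.
So from F the first move is to H.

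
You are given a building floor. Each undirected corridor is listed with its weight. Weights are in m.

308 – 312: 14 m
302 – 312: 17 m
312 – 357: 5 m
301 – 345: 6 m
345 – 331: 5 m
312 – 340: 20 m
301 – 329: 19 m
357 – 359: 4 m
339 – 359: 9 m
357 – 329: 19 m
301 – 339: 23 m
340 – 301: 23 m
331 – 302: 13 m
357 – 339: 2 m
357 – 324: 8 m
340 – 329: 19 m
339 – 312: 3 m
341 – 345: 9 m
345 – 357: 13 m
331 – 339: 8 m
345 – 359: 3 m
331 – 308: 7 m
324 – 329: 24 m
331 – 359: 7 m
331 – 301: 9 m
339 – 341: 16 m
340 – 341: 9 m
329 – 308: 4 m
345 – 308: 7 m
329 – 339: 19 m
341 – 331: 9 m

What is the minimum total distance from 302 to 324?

30 m

Settle nodes by increasing distance from 302:
302: 0
331: 13  (via 302)
312: 17  (via 302)
345: 18  (via 331)
359: 20  (via 331)
339: 20  (via 312)
308: 20  (via 331)
357: 22  (via 312)
341: 22  (via 331)
301: 22  (via 331)
329: 24  (via 308)
324: 30  (via 357)
Shortest route: 302–312–357–324 = 30 m.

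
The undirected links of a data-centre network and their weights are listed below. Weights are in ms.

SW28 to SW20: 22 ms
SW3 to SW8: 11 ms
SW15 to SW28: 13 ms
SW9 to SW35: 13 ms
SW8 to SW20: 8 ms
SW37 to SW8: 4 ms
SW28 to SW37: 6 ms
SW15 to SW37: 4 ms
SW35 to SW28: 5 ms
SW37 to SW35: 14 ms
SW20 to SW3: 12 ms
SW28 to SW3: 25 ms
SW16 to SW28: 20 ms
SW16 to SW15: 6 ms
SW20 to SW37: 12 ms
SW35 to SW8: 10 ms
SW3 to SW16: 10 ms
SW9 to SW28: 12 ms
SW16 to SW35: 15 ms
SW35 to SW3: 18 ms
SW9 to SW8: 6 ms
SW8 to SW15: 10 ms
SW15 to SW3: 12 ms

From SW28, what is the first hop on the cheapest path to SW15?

SW37

Candidate routes:
SW28 → SW15: 13 = 13
SW28 → SW37 → SW15: 6+4 = 10
Cheapest is SW28 → SW37 → SW15 at 10 ms.
So from SW28 the first move is to SW37.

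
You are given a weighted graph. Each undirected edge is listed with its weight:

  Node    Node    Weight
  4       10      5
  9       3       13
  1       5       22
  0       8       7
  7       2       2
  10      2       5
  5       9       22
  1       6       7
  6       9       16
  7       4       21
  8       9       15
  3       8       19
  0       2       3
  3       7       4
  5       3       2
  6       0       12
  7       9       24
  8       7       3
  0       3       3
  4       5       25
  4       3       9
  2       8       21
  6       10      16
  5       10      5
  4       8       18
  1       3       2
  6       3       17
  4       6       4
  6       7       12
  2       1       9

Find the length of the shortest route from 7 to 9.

17

Settle nodes by increasing distance from 7:
7: 0
2: 2  (via 7)
8: 3  (via 7)
3: 4  (via 7)
0: 5  (via 2)
1: 6  (via 3)
5: 6  (via 3)
10: 7  (via 2)
4: 12  (via 10)
6: 12  (via 7)
9: 17  (via 3)
Shortest route: 7 → 3 → 9 = 17.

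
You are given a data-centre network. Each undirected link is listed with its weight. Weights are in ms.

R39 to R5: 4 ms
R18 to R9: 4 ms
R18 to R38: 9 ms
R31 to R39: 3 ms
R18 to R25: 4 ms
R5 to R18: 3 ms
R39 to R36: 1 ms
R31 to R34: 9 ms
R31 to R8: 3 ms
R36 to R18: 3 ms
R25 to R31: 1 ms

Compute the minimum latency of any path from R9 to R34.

Settle nodes by increasing distance from R9:
R9: 0
R18: 4  (via R9)
R36: 7  (via R18)
R5: 7  (via R18)
R39: 8  (via R36)
R25: 8  (via R18)
R31: 9  (via R25)
R8: 12  (via R31)
R38: 13  (via R18)
R34: 18  (via R31)
Shortest route: R9–R18–R25–R31–R34 = 18 ms.

18 ms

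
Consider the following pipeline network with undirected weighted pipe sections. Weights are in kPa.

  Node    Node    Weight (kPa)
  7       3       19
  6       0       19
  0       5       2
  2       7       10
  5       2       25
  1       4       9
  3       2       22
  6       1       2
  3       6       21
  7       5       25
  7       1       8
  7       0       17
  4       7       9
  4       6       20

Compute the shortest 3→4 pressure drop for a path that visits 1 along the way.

Shortest 3→1: 3–6–1 = 23
Best 1 to 4: 1–4 costing 9
Total via 1: 23 + 9 = 32 kPa.

32 kPa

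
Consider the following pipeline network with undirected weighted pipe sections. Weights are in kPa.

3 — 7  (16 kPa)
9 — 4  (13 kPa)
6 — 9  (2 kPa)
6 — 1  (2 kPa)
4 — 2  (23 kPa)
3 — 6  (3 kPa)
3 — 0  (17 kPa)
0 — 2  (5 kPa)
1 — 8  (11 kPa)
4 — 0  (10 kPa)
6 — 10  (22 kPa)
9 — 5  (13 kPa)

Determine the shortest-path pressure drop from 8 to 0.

33 kPa

Shortest distances from 8:
8: 0
1: 11  (via 8)
6: 13  (via 1)
9: 15  (via 6)
3: 16  (via 6)
4: 28  (via 9)
5: 28  (via 9)
7: 32  (via 3)
0: 33  (via 3)
Shortest route: 8–1–6–3–0 = 33 kPa.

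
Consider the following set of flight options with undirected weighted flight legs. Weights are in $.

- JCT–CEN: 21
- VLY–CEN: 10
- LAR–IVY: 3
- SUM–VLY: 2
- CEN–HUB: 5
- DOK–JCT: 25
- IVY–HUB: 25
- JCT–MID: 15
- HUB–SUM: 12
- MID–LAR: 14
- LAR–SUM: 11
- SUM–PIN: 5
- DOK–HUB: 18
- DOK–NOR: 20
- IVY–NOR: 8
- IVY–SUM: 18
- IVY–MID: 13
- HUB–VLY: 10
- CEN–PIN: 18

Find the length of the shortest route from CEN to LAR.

Running Dijkstra from CEN:
CEN: 0
HUB: 5  (via CEN)
VLY: 10  (via CEN)
SUM: 12  (via VLY)
PIN: 17  (via SUM)
JCT: 21  (via CEN)
DOK: 23  (via HUB)
LAR: 23  (via SUM)
Shortest route: CEN–VLY–SUM–LAR = $23.

$23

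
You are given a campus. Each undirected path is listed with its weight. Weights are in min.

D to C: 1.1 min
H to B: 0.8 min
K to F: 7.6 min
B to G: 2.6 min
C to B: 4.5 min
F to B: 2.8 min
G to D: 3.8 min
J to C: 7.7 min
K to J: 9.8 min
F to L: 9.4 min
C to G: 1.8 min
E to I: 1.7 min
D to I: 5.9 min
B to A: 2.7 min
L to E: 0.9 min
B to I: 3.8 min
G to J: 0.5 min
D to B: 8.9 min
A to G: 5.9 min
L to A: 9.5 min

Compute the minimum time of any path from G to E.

Running Dijkstra from G:
G: 0
J: 0.5  (via G)
C: 1.8  (via G)
B: 2.6  (via G)
D: 2.9  (via C)
H: 3.4  (via B)
A: 5.3  (via B)
F: 5.4  (via B)
I: 6.4  (via B)
E: 8.1  (via I)
Shortest route: G–B–I–E = 8.1 min.

8.1 min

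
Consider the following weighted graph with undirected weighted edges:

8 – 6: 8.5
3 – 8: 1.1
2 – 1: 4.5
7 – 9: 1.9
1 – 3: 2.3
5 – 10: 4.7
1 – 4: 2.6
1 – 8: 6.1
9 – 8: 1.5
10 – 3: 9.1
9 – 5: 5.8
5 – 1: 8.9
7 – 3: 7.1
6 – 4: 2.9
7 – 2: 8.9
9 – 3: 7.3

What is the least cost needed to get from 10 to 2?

15.9

Settle nodes by increasing distance from 10:
10: 0
5: 4.7  (via 10)
3: 9.1  (via 10)
8: 10.2  (via 3)
9: 10.5  (via 5)
1: 11.4  (via 3)
7: 12.4  (via 9)
4: 14  (via 1)
2: 15.9  (via 1)
Shortest route: 10–3–1–2 = 15.9.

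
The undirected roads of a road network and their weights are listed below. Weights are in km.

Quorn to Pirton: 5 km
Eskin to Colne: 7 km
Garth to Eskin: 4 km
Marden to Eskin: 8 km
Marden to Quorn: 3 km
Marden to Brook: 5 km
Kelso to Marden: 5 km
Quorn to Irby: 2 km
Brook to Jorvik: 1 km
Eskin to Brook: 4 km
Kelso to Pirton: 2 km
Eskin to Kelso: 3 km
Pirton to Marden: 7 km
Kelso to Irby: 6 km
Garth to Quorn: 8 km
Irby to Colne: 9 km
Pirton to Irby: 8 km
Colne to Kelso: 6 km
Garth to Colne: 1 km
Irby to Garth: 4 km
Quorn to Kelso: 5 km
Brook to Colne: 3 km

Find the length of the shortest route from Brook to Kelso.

7 km

Shortest distances from Brook:
Brook: 0
Jorvik: 1  (via Brook)
Colne: 3  (via Brook)
Garth: 4  (via Colne)
Eskin: 4  (via Brook)
Marden: 5  (via Brook)
Kelso: 7  (via Eskin)
Shortest route: Brook–Eskin–Kelso = 7 km.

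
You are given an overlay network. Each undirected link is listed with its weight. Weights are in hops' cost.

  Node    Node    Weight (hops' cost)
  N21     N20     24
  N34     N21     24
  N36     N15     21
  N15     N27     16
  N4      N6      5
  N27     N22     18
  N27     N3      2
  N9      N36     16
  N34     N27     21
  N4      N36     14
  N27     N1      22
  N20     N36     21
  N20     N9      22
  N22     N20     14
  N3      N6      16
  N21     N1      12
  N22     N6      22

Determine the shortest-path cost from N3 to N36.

35 hops' cost

Running Dijkstra from N3:
N3: 0
N27: 2  (via N3)
N6: 16  (via N3)
N15: 18  (via N27)
N22: 20  (via N27)
N4: 21  (via N6)
N34: 23  (via N27)
N1: 24  (via N27)
N20: 34  (via N22)
N36: 35  (via N4)
Shortest route: N3–N6–N4–N36 = 35 hops' cost.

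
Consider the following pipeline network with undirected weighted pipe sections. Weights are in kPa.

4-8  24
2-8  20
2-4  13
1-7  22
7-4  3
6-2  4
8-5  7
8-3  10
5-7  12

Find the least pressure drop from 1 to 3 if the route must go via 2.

Shortest 1→2: 1–7–4–2 = 38
Best 2 to 3: 2–8–3 costing 30
Total via 2: 38 + 30 = 68 kPa.

68 kPa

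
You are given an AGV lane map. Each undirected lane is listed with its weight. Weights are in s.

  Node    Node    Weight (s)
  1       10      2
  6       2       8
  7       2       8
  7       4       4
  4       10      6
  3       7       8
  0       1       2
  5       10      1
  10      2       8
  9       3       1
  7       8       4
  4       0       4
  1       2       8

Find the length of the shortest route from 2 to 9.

Shortest distances from 2:
2: 0
1: 8  (via 2)
6: 8  (via 2)
7: 8  (via 2)
10: 8  (via 2)
5: 9  (via 10)
0: 10  (via 1)
4: 12  (via 7)
8: 12  (via 7)
3: 16  (via 7)
9: 17  (via 3)
Shortest route: 2–7–3–9 = 17 s.

17 s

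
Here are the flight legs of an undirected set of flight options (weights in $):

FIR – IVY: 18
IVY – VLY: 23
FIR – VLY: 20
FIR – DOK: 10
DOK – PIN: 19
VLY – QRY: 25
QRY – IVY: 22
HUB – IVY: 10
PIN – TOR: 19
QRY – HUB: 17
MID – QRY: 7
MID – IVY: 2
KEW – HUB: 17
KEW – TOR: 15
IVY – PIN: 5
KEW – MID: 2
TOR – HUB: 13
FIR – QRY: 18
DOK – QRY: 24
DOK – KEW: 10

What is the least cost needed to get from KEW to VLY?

Enumerating some paths:
KEW → MID → IVY → VLY: 2+2+23 = 27
KEW → MID → QRY → VLY: 2+7+25 = 34
Cheapest is KEW → MID → IVY → VLY at $27.

$27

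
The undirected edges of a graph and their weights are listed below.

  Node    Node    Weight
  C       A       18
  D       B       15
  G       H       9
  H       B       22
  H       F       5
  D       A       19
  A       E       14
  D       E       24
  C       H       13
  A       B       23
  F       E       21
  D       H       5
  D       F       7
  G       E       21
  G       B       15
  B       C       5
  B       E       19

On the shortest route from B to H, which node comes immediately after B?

C

Compare a few routes:
B - D - H: 15+5 = 20
B - C - H: 5+13 = 18
The minimum is 18 via B - C - H.
So from B the first move is to C.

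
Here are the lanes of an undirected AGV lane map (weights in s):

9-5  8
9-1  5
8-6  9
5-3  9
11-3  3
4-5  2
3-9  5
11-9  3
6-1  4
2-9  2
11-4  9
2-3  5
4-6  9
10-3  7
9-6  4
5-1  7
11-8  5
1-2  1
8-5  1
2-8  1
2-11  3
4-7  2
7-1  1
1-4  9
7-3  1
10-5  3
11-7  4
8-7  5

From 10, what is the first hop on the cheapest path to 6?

Enumerating some paths:
10 → 5 → 8 → 2 → 1 → 6: 3+1+1+1+4 = 10
10 → 5 → 4 → 7 → 1 → 6: 3+2+2+1+4 = 12
10 → 5 → 8 → 6: 3+1+9 = 13
10 → 5 → 8 → 2 → 9 → 6: 3+1+1+2+4 = 11
Cheapest is 10 → 5 → 8 → 2 → 1 → 6 at 10 s.
So from 10 the first move is to 5.

5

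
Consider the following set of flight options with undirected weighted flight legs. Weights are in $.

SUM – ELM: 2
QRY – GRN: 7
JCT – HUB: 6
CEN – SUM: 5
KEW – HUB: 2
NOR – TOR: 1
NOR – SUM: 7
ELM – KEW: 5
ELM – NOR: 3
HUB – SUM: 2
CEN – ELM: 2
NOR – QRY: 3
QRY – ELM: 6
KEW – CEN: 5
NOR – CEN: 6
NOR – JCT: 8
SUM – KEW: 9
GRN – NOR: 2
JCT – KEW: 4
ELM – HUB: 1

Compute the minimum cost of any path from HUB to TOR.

Candidate routes:
HUB - SUM - ELM - NOR - TOR: 2+2+3+1 = 8
HUB - ELM - NOR - TOR: 1+3+1 = 5
HUB - SUM - NOR - TOR: 2+7+1 = 10
HUB - ELM - CEN - NOR - TOR: 1+2+6+1 = 10
The minimum is $5 via HUB - ELM - NOR - TOR.

$5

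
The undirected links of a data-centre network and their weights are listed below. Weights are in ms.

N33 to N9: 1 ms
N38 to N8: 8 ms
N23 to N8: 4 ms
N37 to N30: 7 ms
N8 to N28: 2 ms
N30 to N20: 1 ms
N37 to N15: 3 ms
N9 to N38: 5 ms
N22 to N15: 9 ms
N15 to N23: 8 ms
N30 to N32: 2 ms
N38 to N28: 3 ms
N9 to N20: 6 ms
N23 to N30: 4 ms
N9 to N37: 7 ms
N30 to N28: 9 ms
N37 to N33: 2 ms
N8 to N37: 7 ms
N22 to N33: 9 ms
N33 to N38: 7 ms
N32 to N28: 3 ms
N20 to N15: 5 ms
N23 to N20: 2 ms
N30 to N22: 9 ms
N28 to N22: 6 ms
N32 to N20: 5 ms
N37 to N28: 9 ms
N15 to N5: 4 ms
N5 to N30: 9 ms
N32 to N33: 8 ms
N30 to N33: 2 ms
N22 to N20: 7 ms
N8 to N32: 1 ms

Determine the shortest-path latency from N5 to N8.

12 ms

Enumerating some paths:
N5 → N30 → N32 → N8: 9+2+1 = 12
N5 → N15 → N20 → N30 → N32 → N8: 4+5+1+2+1 = 13
N5 → N15 → N37 → N8: 4+3+7 = 14
The minimum is 12 ms via N5 → N30 → N32 → N8.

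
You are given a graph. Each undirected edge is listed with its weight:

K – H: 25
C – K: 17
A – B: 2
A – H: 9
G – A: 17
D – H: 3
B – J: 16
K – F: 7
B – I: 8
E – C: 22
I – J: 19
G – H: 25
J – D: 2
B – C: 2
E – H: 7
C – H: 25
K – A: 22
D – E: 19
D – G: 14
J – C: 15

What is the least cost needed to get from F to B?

Compare a few routes:
F–K–C–B: 7+17+2 = 26
F–K–H–A–B: 7+25+9+2 = 43
F–K–A–B: 7+22+2 = 31
F–K–H–D–J–B: 7+25+3+2+16 = 53
The minimum is 26 via F–K–C–B.

26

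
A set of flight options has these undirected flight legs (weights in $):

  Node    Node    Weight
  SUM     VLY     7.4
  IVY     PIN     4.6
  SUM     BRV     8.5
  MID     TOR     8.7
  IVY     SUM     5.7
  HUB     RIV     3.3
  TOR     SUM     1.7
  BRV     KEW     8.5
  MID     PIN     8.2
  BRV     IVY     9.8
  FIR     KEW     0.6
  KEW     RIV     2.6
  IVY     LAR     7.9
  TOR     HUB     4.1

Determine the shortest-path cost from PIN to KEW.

Enumerating some paths:
PIN - IVY - BRV - KEW: 4.6+9.8+8.5 = 22.9
PIN - IVY - SUM - TOR - HUB - RIV - KEW: 4.6+5.7+1.7+4.1+3.3+2.6 = 22
The minimum is $22 via PIN - IVY - SUM - TOR - HUB - RIV - KEW.

$22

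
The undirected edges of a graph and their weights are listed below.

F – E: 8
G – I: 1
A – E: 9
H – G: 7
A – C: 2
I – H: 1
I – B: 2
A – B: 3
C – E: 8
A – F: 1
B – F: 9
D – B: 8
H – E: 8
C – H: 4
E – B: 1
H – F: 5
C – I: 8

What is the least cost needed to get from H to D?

11

Shortest distances from H:
H: 0
I: 1  (via H)
G: 2  (via I)
B: 3  (via I)
C: 4  (via H)
E: 4  (via B)
F: 5  (via H)
A: 6  (via B)
D: 11  (via B)
Shortest route: H–I–B–D = 11.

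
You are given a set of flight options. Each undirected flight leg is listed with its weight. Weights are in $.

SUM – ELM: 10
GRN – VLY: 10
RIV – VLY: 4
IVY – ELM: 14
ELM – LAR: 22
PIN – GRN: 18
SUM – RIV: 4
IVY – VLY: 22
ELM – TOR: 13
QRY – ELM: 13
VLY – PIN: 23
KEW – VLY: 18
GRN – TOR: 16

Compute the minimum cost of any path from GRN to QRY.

Enumerating some paths:
GRN → TOR → ELM → QRY: 16+13+13 = 42
GRN → VLY → RIV → SUM → ELM → QRY: 10+4+4+10+13 = 41
GRN → VLY → IVY → ELM → QRY: 10+22+14+13 = 59
The minimum is $41 via GRN → VLY → RIV → SUM → ELM → QRY.

$41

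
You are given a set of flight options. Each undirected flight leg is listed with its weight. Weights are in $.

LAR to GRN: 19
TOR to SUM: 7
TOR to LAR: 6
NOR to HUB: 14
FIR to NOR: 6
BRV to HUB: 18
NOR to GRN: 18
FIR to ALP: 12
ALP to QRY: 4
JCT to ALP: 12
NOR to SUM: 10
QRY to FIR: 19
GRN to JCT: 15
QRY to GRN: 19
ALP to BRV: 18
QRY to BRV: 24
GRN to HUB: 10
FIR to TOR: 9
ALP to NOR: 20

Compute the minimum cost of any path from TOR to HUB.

Enumerating some paths:
TOR → FIR → NOR → HUB: 9+6+14 = 29
TOR → SUM → NOR → HUB: 7+10+14 = 31
The minimum is $29 via TOR → FIR → NOR → HUB.

$29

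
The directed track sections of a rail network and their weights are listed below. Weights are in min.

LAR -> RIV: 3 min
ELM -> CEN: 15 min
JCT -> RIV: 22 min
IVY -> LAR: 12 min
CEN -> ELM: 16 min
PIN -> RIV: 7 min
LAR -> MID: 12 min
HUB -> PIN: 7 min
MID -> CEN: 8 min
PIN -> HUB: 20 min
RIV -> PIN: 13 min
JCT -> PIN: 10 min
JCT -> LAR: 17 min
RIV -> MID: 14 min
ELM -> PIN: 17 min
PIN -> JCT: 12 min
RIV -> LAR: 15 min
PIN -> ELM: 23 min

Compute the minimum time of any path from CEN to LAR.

Settle nodes by increasing distance from CEN:
CEN: 0
ELM: 16  (via CEN)
PIN: 33  (via ELM)
RIV: 40  (via PIN)
JCT: 45  (via PIN)
HUB: 53  (via PIN)
MID: 54  (via RIV)
LAR: 55  (via RIV)
Shortest route: CEN–ELM–PIN–RIV–LAR = 55 min.

55 min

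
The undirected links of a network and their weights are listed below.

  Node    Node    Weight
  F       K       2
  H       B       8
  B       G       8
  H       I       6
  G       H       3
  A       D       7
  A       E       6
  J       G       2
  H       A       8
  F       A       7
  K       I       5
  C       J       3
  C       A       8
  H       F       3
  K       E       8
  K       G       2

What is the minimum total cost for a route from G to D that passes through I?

Shortest G→I: G → K → I = 7
Shortest I→D: I → H → A → D = 21
Total via I: 7 + 21 = 28.

28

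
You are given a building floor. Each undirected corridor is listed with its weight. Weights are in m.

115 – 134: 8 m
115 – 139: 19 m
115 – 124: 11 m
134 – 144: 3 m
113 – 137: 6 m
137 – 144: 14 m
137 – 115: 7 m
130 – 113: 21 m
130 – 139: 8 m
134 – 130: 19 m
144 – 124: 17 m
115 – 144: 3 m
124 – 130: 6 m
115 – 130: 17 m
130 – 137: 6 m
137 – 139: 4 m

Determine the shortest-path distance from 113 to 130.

Settle nodes by increasing distance from 113:
113: 0
137: 6  (via 113)
139: 10  (via 137)
130: 12  (via 137)
Shortest route: 113–137–130 = 12 m.

12 m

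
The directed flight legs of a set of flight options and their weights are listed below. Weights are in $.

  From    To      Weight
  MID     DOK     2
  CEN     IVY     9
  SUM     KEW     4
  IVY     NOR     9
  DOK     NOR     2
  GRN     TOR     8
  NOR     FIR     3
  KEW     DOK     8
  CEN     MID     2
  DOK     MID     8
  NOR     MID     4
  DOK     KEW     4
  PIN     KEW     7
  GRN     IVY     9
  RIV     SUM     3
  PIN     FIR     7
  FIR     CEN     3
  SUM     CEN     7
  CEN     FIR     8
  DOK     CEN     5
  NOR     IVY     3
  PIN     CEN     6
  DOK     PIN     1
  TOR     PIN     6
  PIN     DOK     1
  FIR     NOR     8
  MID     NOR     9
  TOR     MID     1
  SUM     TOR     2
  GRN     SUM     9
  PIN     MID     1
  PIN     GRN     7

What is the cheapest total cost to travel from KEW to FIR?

Candidate routes:
KEW–DOK–CEN–FIR: 8+5+8 = 21
KEW–DOK–PIN–FIR: 8+1+7 = 16
KEW–DOK–NOR–FIR: 8+2+3 = 13
KEW–DOK–PIN–MID–NOR–FIR: 8+1+1+9+3 = 22
Cheapest is KEW–DOK–NOR–FIR at $13.

$13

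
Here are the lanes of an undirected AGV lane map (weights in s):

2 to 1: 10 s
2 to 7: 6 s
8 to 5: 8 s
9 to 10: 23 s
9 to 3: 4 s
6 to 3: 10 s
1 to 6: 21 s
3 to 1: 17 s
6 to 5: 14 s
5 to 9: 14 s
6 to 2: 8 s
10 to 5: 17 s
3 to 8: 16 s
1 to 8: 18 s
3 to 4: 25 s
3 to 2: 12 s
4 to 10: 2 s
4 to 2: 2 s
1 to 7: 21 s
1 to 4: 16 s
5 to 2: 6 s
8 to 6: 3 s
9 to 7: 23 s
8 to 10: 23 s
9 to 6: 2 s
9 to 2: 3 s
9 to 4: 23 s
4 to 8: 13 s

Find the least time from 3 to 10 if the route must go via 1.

Best 3 to 1: 3 → 1 costing 17
Best 1 to 10: 1 → 2 → 4 → 10 costing 14
Total via 1: 17 + 14 = 31 s.

31 s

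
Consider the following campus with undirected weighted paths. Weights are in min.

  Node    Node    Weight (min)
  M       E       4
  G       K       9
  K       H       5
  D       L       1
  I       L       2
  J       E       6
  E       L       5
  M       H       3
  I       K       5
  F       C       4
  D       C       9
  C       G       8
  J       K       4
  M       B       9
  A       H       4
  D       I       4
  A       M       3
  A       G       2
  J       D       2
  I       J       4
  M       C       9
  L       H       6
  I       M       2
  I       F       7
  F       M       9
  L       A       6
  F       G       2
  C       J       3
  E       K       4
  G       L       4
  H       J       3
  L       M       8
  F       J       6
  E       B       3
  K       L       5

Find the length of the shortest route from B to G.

Candidate routes:
B - E - L - G: 3+5+4 = 12
B - M - A - G: 9+3+2 = 14
Cheapest is B - E - L - G at 12 min.

12 min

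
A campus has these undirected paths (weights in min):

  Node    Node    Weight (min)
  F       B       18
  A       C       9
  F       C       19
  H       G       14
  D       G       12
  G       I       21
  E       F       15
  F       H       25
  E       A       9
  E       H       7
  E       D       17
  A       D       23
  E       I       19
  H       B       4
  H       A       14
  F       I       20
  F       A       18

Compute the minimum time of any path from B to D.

Running Dijkstra from B:
B: 0
H: 4  (via B)
E: 11  (via H)
A: 18  (via H)
F: 18  (via B)
G: 18  (via H)
C: 27  (via A)
D: 28  (via E)
Shortest route: B → H → E → D = 28 min.

28 min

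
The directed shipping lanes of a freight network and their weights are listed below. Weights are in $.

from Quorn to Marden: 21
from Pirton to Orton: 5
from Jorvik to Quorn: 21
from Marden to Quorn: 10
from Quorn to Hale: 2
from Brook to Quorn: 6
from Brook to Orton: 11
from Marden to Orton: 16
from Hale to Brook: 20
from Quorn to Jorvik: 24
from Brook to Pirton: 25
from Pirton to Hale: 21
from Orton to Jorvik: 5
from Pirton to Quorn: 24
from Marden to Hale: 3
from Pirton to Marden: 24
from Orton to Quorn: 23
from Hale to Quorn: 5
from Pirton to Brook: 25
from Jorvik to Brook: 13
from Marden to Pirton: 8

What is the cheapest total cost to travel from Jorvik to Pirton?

$38

Shortest distances from Jorvik:
Jorvik: 0
Brook: 13  (via Jorvik)
Quorn: 19  (via Brook)
Hale: 21  (via Quorn)
Orton: 24  (via Brook)
Pirton: 38  (via Brook)
Shortest route: Jorvik–Brook–Pirton = $38.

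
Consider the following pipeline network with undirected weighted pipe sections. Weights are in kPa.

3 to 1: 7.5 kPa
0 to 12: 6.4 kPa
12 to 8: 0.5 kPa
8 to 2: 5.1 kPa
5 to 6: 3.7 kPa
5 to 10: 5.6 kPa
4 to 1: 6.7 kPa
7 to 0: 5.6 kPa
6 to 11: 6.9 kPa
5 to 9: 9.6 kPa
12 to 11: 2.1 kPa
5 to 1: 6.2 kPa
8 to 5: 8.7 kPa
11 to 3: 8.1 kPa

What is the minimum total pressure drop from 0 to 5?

15.6 kPa

Enumerating some paths:
0 → 12 → 11 → 3 → 1 → 5: 6.4+2.1+8.1+7.5+6.2 = 30.3
0 → 12 → 8 → 5: 6.4+0.5+8.7 = 15.6
0 → 12 → 11 → 6 → 5: 6.4+2.1+6.9+3.7 = 19.1
Cheapest is 0 → 12 → 8 → 5 at 15.6 kPa.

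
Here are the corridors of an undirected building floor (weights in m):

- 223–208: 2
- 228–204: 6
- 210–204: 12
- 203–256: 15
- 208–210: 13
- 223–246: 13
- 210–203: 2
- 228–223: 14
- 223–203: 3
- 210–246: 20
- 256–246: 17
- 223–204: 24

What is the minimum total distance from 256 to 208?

20 m

Running Dijkstra from 256:
256: 0
203: 15  (via 256)
210: 17  (via 203)
246: 17  (via 256)
223: 18  (via 203)
208: 20  (via 223)
Shortest route: 256 → 203 → 223 → 208 = 20 m.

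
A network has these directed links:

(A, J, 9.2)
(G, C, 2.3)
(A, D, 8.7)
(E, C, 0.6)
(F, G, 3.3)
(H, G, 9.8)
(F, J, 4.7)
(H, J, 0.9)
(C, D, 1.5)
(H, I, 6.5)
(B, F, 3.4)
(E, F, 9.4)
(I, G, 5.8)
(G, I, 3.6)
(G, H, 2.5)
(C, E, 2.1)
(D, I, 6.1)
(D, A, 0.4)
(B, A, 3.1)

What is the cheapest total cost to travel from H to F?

Shortest distances from H:
H: 0
J: 0.9  (via H)
I: 6.5  (via H)
G: 9.8  (via H)
C: 12.1  (via G)
D: 13.6  (via C)
A: 14  (via D)
E: 14.2  (via C)
F: 23.6  (via E)
Shortest route: H–G–C–E–F = 23.6.

23.6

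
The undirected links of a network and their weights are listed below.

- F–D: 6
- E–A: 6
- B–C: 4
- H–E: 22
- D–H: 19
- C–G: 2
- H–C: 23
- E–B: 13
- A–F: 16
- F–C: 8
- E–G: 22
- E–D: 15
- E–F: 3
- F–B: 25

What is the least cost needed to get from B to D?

18

Compare a few routes:
B - C - F - E - D: 4+8+3+15 = 30
B - C - F - D: 4+8+6 = 18
B - E - F - D: 13+3+6 = 22
B - E - D: 13+15 = 28
The minimum is 18 via B - C - F - D.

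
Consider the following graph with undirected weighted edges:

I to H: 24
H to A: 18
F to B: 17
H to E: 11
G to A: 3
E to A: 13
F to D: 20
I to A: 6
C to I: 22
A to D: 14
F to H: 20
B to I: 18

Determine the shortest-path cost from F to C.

57

Settle nodes by increasing distance from F:
F: 0
B: 17  (via F)
D: 20  (via F)
H: 20  (via F)
E: 31  (via H)
A: 34  (via D)
I: 35  (via B)
G: 37  (via A)
C: 57  (via I)
Shortest route: F → B → I → C = 57.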